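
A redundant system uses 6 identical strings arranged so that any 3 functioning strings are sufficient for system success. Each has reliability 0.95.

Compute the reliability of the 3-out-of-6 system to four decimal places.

0.9999

R = Σ_{i=3}^{6} C(6,i) p^i (1−p)^{6−i} with p = 0.95
C(6,3)·0.95^3·0.05^3 = 0.002143
C(6,4)·0.95^4·0.05^2 = 0.030544
C(6,5)·0.95^5·0.05^1 = 0.232134
C(6,6)·0.95^6·0.05^0 = 0.735092
Sum = 0.9999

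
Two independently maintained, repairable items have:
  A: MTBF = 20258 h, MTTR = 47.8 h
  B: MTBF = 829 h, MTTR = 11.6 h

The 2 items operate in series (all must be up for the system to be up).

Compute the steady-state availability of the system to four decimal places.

0.9839

A(A) = MTBF/(MTBF+MTTR) = 20258/(20258+47.8) = 0.997646
A(B) = MTBF/(MTBF+MTTR) = 829/(829+11.6) = 0.986200
Series availability: 0.997646 × 0.986200 = 0.9839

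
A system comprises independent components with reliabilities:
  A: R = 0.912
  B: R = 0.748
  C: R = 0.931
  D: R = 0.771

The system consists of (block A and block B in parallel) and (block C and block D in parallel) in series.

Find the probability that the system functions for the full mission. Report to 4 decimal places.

Parallel (A and B): 1 − (1 − 0.912000)(1 − 0.748000) = 0.977824
Parallel (C and D): 1 − (1 − 0.931000)(1 − 0.771000) = 0.984199
Series ([0.977824] and [0.984199]): 0.977824 × 0.984199 = 0.9624

0.9624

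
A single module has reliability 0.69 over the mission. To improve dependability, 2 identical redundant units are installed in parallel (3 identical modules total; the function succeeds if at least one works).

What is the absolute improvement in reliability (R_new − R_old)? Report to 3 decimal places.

R_before = 0.69
R_after = 1 − (1 − 0.69)^3 = 0.970
ΔR = 0.970 − 0.69 = 0.280

0.280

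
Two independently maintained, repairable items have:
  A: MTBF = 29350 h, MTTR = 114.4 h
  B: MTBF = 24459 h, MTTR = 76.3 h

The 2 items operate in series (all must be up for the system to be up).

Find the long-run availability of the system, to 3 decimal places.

0.993

A(A) = MTBF/(MTBF+MTTR) = 29350/(29350+114.4) = 0.996117
A(B) = MTBF/(MTBF+MTTR) = 24459/(24459+76.3) = 0.996890
Series availability: 0.996117 × 0.996890 = 0.993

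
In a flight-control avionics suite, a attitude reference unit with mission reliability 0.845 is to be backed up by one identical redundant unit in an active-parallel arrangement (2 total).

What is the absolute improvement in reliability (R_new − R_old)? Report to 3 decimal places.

0.131

R_before = 0.845
R_after = 1 − (1 − 0.845)^2 = 0.976
ΔR = 0.976 − 0.845 = 0.131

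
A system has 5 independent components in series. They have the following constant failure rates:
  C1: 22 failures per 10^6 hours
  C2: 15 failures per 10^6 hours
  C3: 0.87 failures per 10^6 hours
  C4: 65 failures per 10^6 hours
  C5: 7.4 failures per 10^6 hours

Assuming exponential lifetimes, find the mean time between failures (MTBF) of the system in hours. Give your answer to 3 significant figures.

9070

Series of exponential components: λ_sys = Σ λ_i
λ_sys = 0.000022 + 0.000015 + 0.00000087 + 0.000065 + 0.0000074 = 1.1027e-04 /h
MTBF = 1 / λ_sys = 9070 h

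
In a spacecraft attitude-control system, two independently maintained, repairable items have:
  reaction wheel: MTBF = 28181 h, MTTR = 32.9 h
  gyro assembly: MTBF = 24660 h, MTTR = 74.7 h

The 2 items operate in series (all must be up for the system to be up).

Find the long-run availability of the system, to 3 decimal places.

A(reaction wheel) = MTBF/(MTBF+MTTR) = 28181/(28181+32.9) = 0.998834
A(gyro assembly) = MTBF/(MTBF+MTTR) = 24660/(24660+74.7) = 0.996980
Series availability: 0.998834 × 0.996980 = 0.996

0.996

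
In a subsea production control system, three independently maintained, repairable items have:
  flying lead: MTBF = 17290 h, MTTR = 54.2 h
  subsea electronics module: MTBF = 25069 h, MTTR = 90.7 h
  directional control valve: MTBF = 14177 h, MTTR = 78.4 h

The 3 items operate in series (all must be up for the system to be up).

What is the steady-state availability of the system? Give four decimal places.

0.9878

A(flying lead) = MTBF/(MTBF+MTTR) = 17290/(17290+54.2) = 0.996875
A(subsea electronics module) = MTBF/(MTBF+MTTR) = 25069/(25069+90.7) = 0.996395
A(directional control valve) = MTBF/(MTBF+MTTR) = 14177/(14177+78.4) = 0.994500
Series availability: 0.996875 × 0.996395 × 0.994500 = 0.9878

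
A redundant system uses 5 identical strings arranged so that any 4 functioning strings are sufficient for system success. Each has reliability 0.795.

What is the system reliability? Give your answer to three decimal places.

0.727

R = Σ_{i=4}^{5} C(5,i) p^i (1−p)^{5−i} with p = 0.795
C(5,4)·0.795^4·0.205^1 = 0.40944
C(5,5)·0.795^5·0.205^0 = 0.31757
Sum = 0.727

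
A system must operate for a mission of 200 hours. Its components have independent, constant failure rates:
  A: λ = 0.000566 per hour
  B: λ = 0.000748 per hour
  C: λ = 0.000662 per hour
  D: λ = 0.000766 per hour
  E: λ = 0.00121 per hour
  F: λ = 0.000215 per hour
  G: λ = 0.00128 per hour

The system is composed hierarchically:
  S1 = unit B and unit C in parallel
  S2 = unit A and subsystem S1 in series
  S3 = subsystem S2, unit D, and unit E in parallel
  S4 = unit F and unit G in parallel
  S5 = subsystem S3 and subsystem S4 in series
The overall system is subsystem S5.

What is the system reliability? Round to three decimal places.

0.987

R(A) = exp(−0.000566 × 200) = 0.89297
R(B) = exp(−0.000748 × 200) = 0.86105
R(C) = exp(−0.000662 × 200) = 0.87599
R(D) = exp(−0.000766 × 200) = 0.85796
R(E) = exp(−0.00121 × 200) = 0.78506
R(F) = exp(−0.000215 × 200) = 0.95791
R(G) = exp(−0.00128 × 200) = 0.77414
Parallel (B and C): 1 − (1 − 0.86105)(1 − 0.87599) = 0.98277
Series (A and [0.98277]): 0.89297 × 0.98277 = 0.87758
Parallel ([0.87758], D, and E): 1 − (1 − 0.87758)(1 − 0.85796)(1 − 0.78506) = 0.99626
Parallel (F and G): 1 − (1 − 0.95791)(1 − 0.77414) = 0.99049
Series ([0.99626] and [0.99049]): 0.99626 × 0.99049 = 0.987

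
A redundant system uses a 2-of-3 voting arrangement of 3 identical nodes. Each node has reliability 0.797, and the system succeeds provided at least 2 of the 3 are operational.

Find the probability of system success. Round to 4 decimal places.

0.8931

R = Σ_{i=2}^{3} C(3,i) p^i (1−p)^{3−i} with p = 0.797
C(3,2)·0.797^2·0.203^1 = 0.386842
C(3,3)·0.797^3·0.203^0 = 0.506262
Sum = 0.8931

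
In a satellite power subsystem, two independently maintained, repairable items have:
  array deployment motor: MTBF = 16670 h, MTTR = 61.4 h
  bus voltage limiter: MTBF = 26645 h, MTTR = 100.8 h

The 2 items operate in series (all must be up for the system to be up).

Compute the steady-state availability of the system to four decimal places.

A(array deployment motor) = MTBF/(MTBF+MTTR) = 16670/(16670+61.4) = 0.996330
A(bus voltage limiter) = MTBF/(MTBF+MTTR) = 26645/(26645+100.8) = 0.996231
Series availability: 0.996330 × 0.996231 = 0.9926

0.9926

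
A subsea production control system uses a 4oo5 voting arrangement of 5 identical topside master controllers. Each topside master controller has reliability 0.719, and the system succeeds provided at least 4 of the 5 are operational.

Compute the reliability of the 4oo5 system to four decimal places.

R = Σ_{i=4}^{5} C(5,i) p^i (1−p)^{5−i} with p = 0.719
C(5,4)·0.719^4·0.281^1 = 0.375484
C(5,5)·0.719^5·0.281^0 = 0.192152
Sum = 0.5676

0.5676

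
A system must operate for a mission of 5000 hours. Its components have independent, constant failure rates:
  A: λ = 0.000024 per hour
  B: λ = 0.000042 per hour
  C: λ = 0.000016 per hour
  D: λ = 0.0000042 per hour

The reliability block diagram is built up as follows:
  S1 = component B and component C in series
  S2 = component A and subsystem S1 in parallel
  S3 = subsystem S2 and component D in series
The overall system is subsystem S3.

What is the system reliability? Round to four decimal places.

0.9513

R(A) = exp(−0.000024 × 5000) = 0.886920
R(B) = exp(−0.000042 × 5000) = 0.810584
R(C) = exp(−0.000016 × 5000) = 0.923116
R(D) = exp(−0.0000042 × 5000) = 0.979219
Series (B and C): 0.810584 × 0.923116 = 0.748263
Parallel (A and [0.748263]): 1 − (1 − 0.886920)(1 − 0.748263) = 0.971534
Series ([0.971534] and D): 0.971534 × 0.979219 = 0.9513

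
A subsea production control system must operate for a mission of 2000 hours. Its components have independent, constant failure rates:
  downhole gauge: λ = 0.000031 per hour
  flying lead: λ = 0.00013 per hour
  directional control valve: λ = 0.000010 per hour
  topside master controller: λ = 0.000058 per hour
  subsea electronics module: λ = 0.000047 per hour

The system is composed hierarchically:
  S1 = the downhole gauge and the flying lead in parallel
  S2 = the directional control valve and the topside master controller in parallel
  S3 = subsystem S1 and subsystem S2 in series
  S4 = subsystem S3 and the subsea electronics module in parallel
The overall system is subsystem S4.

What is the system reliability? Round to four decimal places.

0.9986

R(downhole gauge) = exp(−0.000031 × 2000) = 0.939883
R(flying lead) = exp(−0.00013 × 2000) = 0.771052
R(directional control valve) = exp(−0.000010 × 2000) = 0.980199
R(topside master controller) = exp(−0.000058 × 2000) = 0.890475
R(subsea electronics module) = exp(−0.000047 × 2000) = 0.910283
Parallel (downhole gauge and flying lead): 1 − (1 − 0.939883)(1 − 0.771052) = 0.986236
Parallel (directional control valve and topside master controller): 1 − (1 − 0.980199)(1 − 0.890475) = 0.997831
Series ([0.986236] and [0.997831]): 0.986236 × 0.997831 = 0.984097
Parallel ([0.984097] and subsea electronics module): 1 − (1 − 0.984097)(1 − 0.910283) = 0.9986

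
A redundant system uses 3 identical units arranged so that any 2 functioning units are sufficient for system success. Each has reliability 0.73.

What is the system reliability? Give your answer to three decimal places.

R = Σ_{i=2}^{3} C(3,i) p^i (1−p)^{3−i} with p = 0.73
C(3,2)·0.73^2·0.27^1 = 0.43165
C(3,3)·0.73^3·0.27^0 = 0.38902
Sum = 0.821

0.821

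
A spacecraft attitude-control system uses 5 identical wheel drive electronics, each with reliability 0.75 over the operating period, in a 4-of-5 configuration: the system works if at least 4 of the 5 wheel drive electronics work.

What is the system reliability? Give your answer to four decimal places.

0.6328

R = Σ_{i=4}^{5} C(5,i) p^i (1−p)^{5−i} with p = 0.75
C(5,4)·0.75^4·0.25^1 = 0.395508
C(5,5)·0.75^5·0.25^0 = 0.237305
Sum = 0.6328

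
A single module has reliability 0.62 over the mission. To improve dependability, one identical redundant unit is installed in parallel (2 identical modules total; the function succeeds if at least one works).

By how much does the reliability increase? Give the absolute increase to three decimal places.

0.236

R_before = 0.62
R_after = 1 − (1 − 0.62)^2 = 0.856
ΔR = 0.856 − 0.62 = 0.236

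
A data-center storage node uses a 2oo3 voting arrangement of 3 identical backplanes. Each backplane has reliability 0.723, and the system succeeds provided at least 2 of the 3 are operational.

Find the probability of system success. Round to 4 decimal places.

0.8123

R = Σ_{i=2}^{3} C(3,i) p^i (1−p)^{3−i} with p = 0.723
C(3,2)·0.723^2·0.277^1 = 0.434388
C(3,3)·0.723^3·0.277^0 = 0.377933
Sum = 0.8123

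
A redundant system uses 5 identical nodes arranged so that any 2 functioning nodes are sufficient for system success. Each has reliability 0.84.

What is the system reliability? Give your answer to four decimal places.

0.9971

R = Σ_{i=2}^{5} C(5,i) p^i (1−p)^{5−i} with p = 0.84
C(5,2)·0.84^2·0.16^3 = 0.028901
C(5,3)·0.84^3·0.16^2 = 0.151732
C(5,4)·0.84^4·0.16^1 = 0.398297
C(5,5)·0.84^5·0.16^0 = 0.418212
Sum = 0.9971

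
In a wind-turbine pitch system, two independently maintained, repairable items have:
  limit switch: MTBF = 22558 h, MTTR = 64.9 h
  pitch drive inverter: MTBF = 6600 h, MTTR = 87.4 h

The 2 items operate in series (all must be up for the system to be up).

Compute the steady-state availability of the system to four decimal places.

0.9841

A(limit switch) = MTBF/(MTBF+MTTR) = 22558/(22558+64.9) = 0.997131
A(pitch drive inverter) = MTBF/(MTBF+MTTR) = 6600/(6600+87.4) = 0.986931
Series availability: 0.997131 × 0.986931 = 0.9841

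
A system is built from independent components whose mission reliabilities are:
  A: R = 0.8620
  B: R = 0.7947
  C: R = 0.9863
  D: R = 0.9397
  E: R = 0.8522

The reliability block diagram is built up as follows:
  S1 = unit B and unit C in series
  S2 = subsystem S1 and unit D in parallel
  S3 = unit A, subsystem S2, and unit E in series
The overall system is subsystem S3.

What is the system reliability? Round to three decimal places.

0.725

Series (B and C): 0.79470 × 0.98630 = 0.78381
Parallel ([0.78381] and D): 1 − (1 − 0.78381)(1 − 0.93970) = 0.98696
Series (A, [0.98696], and E): 0.86200 × 0.98696 × 0.85220 = 0.725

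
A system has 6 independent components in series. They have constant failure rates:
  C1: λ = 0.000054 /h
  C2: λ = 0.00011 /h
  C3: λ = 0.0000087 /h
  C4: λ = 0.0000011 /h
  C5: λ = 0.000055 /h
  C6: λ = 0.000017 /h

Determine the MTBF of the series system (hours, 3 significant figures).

4070

Series of exponential components: λ_sys = Σ λ_i
λ_sys = 0.000054 + 0.00011 + 0.0000087 + 0.0000011 + 0.000055 + 0.000017 = 2.4580e-04 /h
MTBF = 1 / λ_sys = 4070 h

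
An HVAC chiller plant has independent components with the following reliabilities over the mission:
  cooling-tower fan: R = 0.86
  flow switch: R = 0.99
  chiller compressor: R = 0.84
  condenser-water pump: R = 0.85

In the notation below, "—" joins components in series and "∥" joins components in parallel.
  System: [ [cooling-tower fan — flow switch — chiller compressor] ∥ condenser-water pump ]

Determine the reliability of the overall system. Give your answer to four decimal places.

Series (cooling-tower fan, flow switch, and chiller compressor): 0.860000 × 0.990000 × 0.840000 = 0.715176
Parallel ([0.715176] and condenser-water pump): 1 − (1 − 0.715176)(1 − 0.850000) = 0.9573

0.9573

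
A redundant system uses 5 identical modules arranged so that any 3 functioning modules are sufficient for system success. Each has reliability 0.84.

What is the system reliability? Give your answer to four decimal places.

R = Σ_{i=3}^{5} C(5,i) p^i (1−p)^{5−i} with p = 0.84
C(5,3)·0.84^3·0.16^2 = 0.151732
C(5,4)·0.84^4·0.16^1 = 0.398297
C(5,5)·0.84^5·0.16^0 = 0.418212
Sum = 0.9682

0.9682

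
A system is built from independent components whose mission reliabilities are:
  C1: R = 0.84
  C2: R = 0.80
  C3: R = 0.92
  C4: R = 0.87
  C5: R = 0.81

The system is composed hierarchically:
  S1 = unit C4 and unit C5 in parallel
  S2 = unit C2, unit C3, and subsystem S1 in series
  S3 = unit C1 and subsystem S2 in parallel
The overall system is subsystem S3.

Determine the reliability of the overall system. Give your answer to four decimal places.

Parallel (C4 and C5): 1 − (1 − 0.870000)(1 − 0.810000) = 0.975300
Series (C2, C3, and [0.975300]): 0.800000 × 0.920000 × 0.975300 = 0.717821
Parallel (C1 and [0.717821]): 1 − (1 − 0.840000)(1 − 0.717821) = 0.9549

0.9549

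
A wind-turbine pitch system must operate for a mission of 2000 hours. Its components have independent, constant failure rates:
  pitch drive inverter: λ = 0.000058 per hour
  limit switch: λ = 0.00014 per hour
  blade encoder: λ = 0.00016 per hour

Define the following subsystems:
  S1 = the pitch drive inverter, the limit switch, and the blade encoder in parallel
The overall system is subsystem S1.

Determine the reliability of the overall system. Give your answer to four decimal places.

0.9927

R(pitch drive inverter) = exp(−0.000058 × 2000) = 0.890475
R(limit switch) = exp(−0.00014 × 2000) = 0.755784
R(blade encoder) = exp(−0.00016 × 2000) = 0.726149
Parallel (pitch drive inverter, limit switch, and blade encoder): 1 − (1 − 0.890475)(1 − 0.755784)(1 − 0.726149) = 0.9927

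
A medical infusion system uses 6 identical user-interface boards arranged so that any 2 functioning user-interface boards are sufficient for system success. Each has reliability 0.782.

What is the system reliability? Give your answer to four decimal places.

R = Σ_{i=2}^{6} C(6,i) p^i (1−p)^{6−i} with p = 0.782
C(6,2)·0.782^2·0.218^4 = 0.020717
C(6,3)·0.782^3·0.218^3 = 0.099088
C(6,4)·0.782^4·0.218^2 = 0.266582
C(6,5)·0.782^5·0.218^1 = 0.382509
C(6,6)·0.782^6·0.218^0 = 0.228686
Sum = 0.9976

0.9976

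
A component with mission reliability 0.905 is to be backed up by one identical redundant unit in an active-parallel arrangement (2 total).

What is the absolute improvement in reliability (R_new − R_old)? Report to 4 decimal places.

0.0860

R_before = 0.905
R_after = 1 − (1 − 0.905)^2 = 0.9910
ΔR = 0.9910 − 0.905 = 0.0860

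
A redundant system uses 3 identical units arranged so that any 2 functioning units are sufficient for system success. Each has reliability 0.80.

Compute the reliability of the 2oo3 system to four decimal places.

0.8960

R = Σ_{i=2}^{3} C(3,i) p^i (1−p)^{3−i} with p = 0.80
C(3,2)·0.80^2·0.20^1 = 0.384000
C(3,3)·0.80^3·0.20^0 = 0.512000
Sum = 0.8960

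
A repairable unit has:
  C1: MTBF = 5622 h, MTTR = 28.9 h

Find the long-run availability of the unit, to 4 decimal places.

A(C1) = MTBF/(MTBF+MTTR) = 5622/(5622+28.9) = 0.9949

0.9949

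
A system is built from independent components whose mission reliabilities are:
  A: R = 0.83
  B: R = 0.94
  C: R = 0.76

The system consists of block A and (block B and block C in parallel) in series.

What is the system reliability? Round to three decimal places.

Parallel (B and C): 1 − (1 − 0.94000)(1 − 0.76000) = 0.98560
Series (A and [0.98560]): 0.83000 × 0.98560 = 0.818

0.818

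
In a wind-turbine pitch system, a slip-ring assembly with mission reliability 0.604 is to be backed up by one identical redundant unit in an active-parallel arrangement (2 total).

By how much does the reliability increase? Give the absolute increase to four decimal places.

0.2392

R_before = 0.604
R_after = 1 − (1 − 0.604)^2 = 0.8432
ΔR = 0.8432 − 0.604 = 0.2392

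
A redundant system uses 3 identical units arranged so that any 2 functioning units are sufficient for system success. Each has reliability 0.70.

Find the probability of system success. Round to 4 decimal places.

R = Σ_{i=2}^{3} C(3,i) p^i (1−p)^{3−i} with p = 0.70
C(3,2)·0.70^2·0.30^1 = 0.441000
C(3,3)·0.70^3·0.30^0 = 0.343000
Sum = 0.7840

0.7840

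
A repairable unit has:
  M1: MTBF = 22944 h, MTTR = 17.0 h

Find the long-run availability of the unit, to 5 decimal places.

0.99926

A(M1) = MTBF/(MTBF+MTTR) = 22944/(22944+17.0) = 0.99926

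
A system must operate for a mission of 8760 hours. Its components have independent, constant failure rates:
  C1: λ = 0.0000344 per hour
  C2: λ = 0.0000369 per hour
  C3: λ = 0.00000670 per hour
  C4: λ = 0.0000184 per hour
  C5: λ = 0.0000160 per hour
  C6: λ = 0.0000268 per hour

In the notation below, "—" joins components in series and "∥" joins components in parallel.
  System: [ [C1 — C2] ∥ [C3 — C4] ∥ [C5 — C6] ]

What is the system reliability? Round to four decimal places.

0.9713

R(C1) = exp(−0.0000344 × 8760) = 0.739823
R(C2) = exp(−0.0000369 × 8760) = 0.723797
R(C3) = exp(−0.00000670 × 8760) = 0.942997
R(C4) = exp(−0.0000184 × 8760) = 0.851135
R(C5) = exp(−0.0000160 × 8760) = 0.869219
R(C6) = exp(−0.0000268 × 8760) = 0.790754
Series (C1 and C2): 0.739823 × 0.723797 = 0.535482
Series (C3 and C4): 0.942997 × 0.851135 = 0.802618
Series (C5 and C6): 0.869219 × 0.790754 = 0.687338
Parallel ([0.535482], [0.802618], and [0.687338]): 1 − (1 − 0.535482)(1 − 0.802618)(1 − 0.687338) = 0.9713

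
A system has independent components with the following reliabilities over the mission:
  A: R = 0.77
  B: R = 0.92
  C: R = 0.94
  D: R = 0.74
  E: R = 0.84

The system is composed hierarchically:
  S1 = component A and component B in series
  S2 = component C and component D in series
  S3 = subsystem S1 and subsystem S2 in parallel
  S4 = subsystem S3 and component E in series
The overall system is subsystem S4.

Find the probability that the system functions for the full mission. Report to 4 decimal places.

0.7654

Series (A and B): 0.770000 × 0.920000 = 0.708400
Series (C and D): 0.940000 × 0.740000 = 0.695600
Parallel ([0.708400] and [0.695600]): 1 − (1 − 0.708400)(1 − 0.695600) = 0.911237
Series ([0.911237] and E): 0.911237 × 0.840000 = 0.7654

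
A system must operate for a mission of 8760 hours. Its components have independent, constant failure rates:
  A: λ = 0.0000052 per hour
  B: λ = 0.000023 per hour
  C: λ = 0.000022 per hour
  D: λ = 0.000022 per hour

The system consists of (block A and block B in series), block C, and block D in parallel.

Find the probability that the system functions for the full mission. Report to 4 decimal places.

0.9933

R(A) = exp(−0.0000052 × 8760) = 0.955470
R(B) = exp(−0.000023 × 8760) = 0.817520
R(C) = exp(−0.000022 × 8760) = 0.824713
R(D) = exp(−0.000022 × 8760) = 0.824713
Series (A and B): 0.955470 × 0.817520 = 0.781116
Parallel ([0.781116], C, and D): 1 − (1 − 0.781116)(1 − 0.824713)(1 − 0.824713) = 0.9933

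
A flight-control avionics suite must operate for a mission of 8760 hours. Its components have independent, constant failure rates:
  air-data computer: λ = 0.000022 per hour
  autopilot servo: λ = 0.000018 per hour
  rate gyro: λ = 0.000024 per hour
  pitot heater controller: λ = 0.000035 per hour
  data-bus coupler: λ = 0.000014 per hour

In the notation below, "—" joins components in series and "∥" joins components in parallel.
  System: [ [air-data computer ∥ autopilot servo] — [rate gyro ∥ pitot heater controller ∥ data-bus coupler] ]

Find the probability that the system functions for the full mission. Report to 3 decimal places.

R(air-data computer) = exp(−0.000022 × 8760) = 0.82471
R(autopilot servo) = exp(−0.000018 × 8760) = 0.85412
R(rate gyro) = exp(−0.000024 × 8760) = 0.81039
R(pitot heater controller) = exp(−0.000035 × 8760) = 0.73594
R(data-bus coupler) = exp(−0.000014 × 8760) = 0.88458
Parallel (air-data computer and autopilot servo): 1 − (1 − 0.82471)(1 − 0.85412) = 0.97443
Parallel (rate gyro, pitot heater controller, and data-bus coupler): 1 − (1 − 0.81039)(1 − 0.73594)(1 − 0.88458) = 0.99422
Series ([0.97443] and [0.99422]): 0.97443 × 0.99422 = 0.969

0.969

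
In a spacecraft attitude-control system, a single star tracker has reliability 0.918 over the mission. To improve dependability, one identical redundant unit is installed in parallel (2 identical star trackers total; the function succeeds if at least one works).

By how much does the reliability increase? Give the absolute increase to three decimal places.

R_before = 0.918
R_after = 1 − (1 − 0.918)^2 = 0.993
ΔR = 0.993 − 0.918 = 0.075

0.075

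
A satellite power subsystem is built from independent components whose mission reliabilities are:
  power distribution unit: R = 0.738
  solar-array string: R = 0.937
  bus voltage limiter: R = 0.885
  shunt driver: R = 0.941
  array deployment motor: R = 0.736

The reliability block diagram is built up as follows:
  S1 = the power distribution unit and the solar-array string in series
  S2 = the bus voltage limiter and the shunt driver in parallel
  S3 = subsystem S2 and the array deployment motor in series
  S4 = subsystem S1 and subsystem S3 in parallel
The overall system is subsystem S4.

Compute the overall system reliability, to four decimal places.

Series (power distribution unit and solar-array string): 0.738000 × 0.937000 = 0.691506
Parallel (bus voltage limiter and shunt driver): 1 − (1 − 0.885000)(1 − 0.941000) = 0.993215
Series ([0.993215] and array deployment motor): 0.993215 × 0.736000 = 0.731006
Parallel ([0.691506] and [0.731006]): 1 − (1 − 0.691506)(1 − 0.731006) = 0.9170

0.9170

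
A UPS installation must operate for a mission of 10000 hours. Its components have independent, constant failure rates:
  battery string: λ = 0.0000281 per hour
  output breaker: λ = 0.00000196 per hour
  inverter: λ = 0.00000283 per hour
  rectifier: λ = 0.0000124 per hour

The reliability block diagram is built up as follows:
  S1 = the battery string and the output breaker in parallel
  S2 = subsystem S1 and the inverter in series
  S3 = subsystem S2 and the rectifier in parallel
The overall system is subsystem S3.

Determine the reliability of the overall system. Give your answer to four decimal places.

R(battery string) = exp(−0.0000281 × 10000) = 0.755028
R(output breaker) = exp(−0.00000196 × 10000) = 0.980591
R(inverter) = exp(−0.00000283 × 10000) = 0.972097
R(rectifier) = exp(−0.0000124 × 10000) = 0.883380
Parallel (battery string and output breaker): 1 − (1 − 0.755028)(1 − 0.980591) = 0.995245
Series ([0.995245] and inverter): 0.995245 × 0.972097 = 0.967475
Parallel ([0.967475] and rectifier): 1 − (1 − 0.967475)(1 − 0.883380) = 0.9962

0.9962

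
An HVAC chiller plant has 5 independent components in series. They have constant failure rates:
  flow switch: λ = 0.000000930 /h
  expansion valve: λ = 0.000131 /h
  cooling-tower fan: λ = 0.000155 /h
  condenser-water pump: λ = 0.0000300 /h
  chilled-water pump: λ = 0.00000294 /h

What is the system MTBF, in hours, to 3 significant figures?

3130

Series of exponential components: λ_sys = Σ λ_i
λ_sys = 0.000000930 + 0.000131 + 0.000155 + 0.0000300 + 0.00000294 = 3.1987e-04 /h
MTBF = 1 / λ_sys = 3130 h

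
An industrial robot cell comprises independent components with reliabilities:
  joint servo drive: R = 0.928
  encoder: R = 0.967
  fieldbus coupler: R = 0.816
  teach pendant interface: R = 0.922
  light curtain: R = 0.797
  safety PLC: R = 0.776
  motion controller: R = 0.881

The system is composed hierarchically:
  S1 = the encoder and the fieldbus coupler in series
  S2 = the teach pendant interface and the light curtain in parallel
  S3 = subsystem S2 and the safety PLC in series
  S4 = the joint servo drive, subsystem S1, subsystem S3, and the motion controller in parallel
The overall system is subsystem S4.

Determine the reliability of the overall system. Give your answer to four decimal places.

Series (encoder and fieldbus coupler): 0.967000 × 0.816000 = 0.789072
Parallel (teach pendant interface and light curtain): 1 − (1 − 0.922000)(1 − 0.797000) = 0.984166
Series ([0.984166] and safety PLC): 0.984166 × 0.776000 = 0.763713
Parallel (joint servo drive, [0.789072], [0.763713], and motion controller): 1 − (1 − 0.928000)(1 − 0.789072)(1 − 0.763713)(1 − 0.881000) = 0.9996

0.9996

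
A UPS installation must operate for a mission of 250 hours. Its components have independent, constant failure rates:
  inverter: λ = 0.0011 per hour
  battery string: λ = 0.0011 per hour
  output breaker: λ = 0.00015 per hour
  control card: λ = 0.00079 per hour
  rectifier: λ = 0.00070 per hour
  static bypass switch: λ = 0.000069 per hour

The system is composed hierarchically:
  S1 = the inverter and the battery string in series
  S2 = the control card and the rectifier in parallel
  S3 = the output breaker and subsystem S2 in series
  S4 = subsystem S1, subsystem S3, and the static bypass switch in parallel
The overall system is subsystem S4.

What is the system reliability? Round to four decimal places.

0.9995

R(inverter) = exp(−0.0011 × 250) = 0.759572
R(battery string) = exp(−0.0011 × 250) = 0.759572
R(output breaker) = exp(−0.00015 × 250) = 0.963194
R(control card) = exp(−0.00079 × 250) = 0.820780
R(rectifier) = exp(−0.00070 × 250) = 0.839457
R(static bypass switch) = exp(−0.000069 × 250) = 0.982898
Series (inverter and battery string): 0.759572 × 0.759572 = 0.576950
Parallel (control card and rectifier): 1 − (1 − 0.820780)(1 − 0.839457) = 0.971227
Series (output breaker and [0.971227]): 0.963194 × 0.971227 = 0.935480
Parallel ([0.576950], [0.935480], and static bypass switch): 1 − (1 − 0.576950)(1 − 0.935480)(1 − 0.982898) = 0.9995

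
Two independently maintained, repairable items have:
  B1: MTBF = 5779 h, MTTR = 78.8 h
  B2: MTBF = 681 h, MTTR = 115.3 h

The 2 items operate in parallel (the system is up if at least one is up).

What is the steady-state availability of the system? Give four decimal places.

A(B1) = MTBF/(MTBF+MTTR) = 5779/(5779+78.8) = 0.986548
A(B2) = MTBF/(MTBF+MTTR) = 681/(681+115.3) = 0.855205
Parallel availability: 1 − (1 − 0.986548)(1 − 0.855205) = 0.9981

0.9981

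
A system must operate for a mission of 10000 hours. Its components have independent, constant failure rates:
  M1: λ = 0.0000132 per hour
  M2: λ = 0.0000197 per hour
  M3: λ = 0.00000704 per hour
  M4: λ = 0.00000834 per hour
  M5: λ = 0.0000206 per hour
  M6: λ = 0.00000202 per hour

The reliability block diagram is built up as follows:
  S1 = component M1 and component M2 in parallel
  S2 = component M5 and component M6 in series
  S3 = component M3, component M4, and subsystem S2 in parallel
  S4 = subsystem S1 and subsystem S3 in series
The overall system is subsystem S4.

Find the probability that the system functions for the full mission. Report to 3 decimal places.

0.977

R(M1) = exp(−0.0000132 × 10000) = 0.87634
R(M2) = exp(−0.0000197 × 10000) = 0.82119
R(M3) = exp(−0.00000704 × 10000) = 0.93202
R(M4) = exp(−0.00000834 × 10000) = 0.91998
R(M5) = exp(−0.0000206 × 10000) = 0.81383
R(M6) = exp(−0.00000202 × 10000) = 0.98000
Parallel (M1 and M2): 1 − (1 − 0.87634)(1 − 0.82119) = 0.97789
Series (M5 and M6): 0.81383 × 0.98000 = 0.79755
Parallel (M3, M4, and [0.79755]): 1 − (1 − 0.93202)(1 − 0.91998)(1 − 0.79755) = 0.99890
Series ([0.97789] and [0.99890]): 0.97789 × 0.99890 = 0.977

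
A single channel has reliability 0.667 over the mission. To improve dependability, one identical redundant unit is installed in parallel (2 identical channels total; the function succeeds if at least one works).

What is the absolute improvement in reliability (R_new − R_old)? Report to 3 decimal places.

0.222

R_before = 0.667
R_after = 1 − (1 − 0.667)^2 = 0.889
ΔR = 0.889 − 0.667 = 0.222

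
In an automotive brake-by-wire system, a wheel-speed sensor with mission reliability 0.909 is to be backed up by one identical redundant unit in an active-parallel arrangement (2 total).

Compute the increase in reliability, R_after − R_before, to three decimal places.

R_before = 0.909
R_after = 1 − (1 − 0.909)^2 = 0.992
ΔR = 0.992 − 0.909 = 0.083

0.083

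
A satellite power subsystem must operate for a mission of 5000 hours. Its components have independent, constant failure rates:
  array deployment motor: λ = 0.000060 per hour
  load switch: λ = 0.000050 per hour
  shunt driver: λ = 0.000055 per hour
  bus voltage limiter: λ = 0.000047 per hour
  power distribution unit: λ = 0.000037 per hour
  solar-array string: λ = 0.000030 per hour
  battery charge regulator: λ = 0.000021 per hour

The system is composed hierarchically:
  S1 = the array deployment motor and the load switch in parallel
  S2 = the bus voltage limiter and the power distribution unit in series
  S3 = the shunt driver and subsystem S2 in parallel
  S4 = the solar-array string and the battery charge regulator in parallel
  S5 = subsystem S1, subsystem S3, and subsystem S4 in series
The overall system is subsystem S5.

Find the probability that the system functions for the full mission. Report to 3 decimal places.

0.853

R(array deployment motor) = exp(−0.000060 × 5000) = 0.74082
R(load switch) = exp(−0.000050 × 5000) = 0.77880
R(shunt driver) = exp(−0.000055 × 5000) = 0.75957
R(bus voltage limiter) = exp(−0.000047 × 5000) = 0.79057
R(power distribution unit) = exp(−0.000037 × 5000) = 0.83110
R(solar-array string) = exp(−0.000030 × 5000) = 0.86071
R(battery charge regulator) = exp(−0.000021 × 5000) = 0.90032
Parallel (array deployment motor and load switch): 1 − (1 − 0.74082)(1 − 0.77880) = 0.94267
Series (bus voltage limiter and power distribution unit): 0.79057 × 0.83110 = 0.65704
Parallel (shunt driver and [0.65704]): 1 − (1 − 0.75957)(1 − 0.65704) = 0.91754
Parallel (solar-array string and battery charge regulator): 1 − (1 − 0.86071)(1 − 0.90032) = 0.98612
Series ([0.94267], [0.91754], and [0.98612]): 0.94267 × 0.91754 × 0.98612 = 0.853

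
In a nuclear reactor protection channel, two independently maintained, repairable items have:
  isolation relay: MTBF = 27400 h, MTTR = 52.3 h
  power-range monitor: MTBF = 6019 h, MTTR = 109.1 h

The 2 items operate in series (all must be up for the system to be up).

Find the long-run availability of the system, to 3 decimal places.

A(isolation relay) = MTBF/(MTBF+MTTR) = 27400/(27400+52.3) = 0.998095
A(power-range monitor) = MTBF/(MTBF+MTTR) = 6019/(6019+109.1) = 0.982197
Series availability: 0.998095 × 0.982197 = 0.980

0.980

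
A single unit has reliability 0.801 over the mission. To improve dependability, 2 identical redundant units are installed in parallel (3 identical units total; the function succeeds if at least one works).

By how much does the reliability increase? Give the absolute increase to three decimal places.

0.191

R_before = 0.801
R_after = 1 − (1 − 0.801)^3 = 0.992
ΔR = 0.992 − 0.801 = 0.191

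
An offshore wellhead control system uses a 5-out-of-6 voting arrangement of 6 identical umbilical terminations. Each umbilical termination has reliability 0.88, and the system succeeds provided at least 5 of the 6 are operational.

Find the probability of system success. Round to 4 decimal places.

R = Σ_{i=5}^{6} C(6,i) p^i (1−p)^{6−i} with p = 0.88
C(6,5)·0.88^5·0.12^1 = 0.379967
C(6,6)·0.88^6·0.12^0 = 0.464404
Sum = 0.8444

0.8444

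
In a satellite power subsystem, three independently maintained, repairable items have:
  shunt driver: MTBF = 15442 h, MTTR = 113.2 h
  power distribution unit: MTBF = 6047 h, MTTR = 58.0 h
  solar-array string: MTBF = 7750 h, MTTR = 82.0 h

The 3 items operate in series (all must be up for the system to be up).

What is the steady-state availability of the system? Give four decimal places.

0.9730

A(shunt driver) = MTBF/(MTBF+MTTR) = 15442/(15442+113.2) = 0.992723
A(power distribution unit) = MTBF/(MTBF+MTTR) = 6047/(6047+58.0) = 0.990500
A(solar-array string) = MTBF/(MTBF+MTTR) = 7750/(7750+82.0) = 0.989530
Series availability: 0.992723 × 0.990500 × 0.989530 = 0.9730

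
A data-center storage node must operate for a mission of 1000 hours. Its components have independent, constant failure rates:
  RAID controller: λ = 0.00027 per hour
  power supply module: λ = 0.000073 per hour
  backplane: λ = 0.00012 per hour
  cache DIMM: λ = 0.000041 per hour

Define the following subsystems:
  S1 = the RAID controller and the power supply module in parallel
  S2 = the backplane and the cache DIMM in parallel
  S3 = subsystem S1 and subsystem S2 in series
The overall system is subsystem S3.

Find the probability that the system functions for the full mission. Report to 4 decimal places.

R(RAID controller) = exp(−0.00027 × 1000) = 0.763379
R(power supply module) = exp(−0.000073 × 1000) = 0.929601
R(backplane) = exp(−0.00012 × 1000) = 0.886920
R(cache DIMM) = exp(−0.000041 × 1000) = 0.959829
Parallel (RAID controller and power supply module): 1 − (1 − 0.763379)(1 − 0.929601) = 0.983342
Parallel (backplane and cache DIMM): 1 − (1 − 0.886920)(1 − 0.959829) = 0.995457
Series ([0.983342] and [0.995457]): 0.983342 × 0.995457 = 0.9789

0.9789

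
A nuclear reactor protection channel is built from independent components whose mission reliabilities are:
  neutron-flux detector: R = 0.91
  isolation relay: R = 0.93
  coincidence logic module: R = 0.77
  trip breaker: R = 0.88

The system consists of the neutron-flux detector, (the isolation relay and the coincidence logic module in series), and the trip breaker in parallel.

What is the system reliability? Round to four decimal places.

0.9969

Series (isolation relay and coincidence logic module): 0.930000 × 0.770000 = 0.716100
Parallel (neutron-flux detector, [0.716100], and trip breaker): 1 − (1 − 0.910000)(1 − 0.716100)(1 − 0.880000) = 0.9969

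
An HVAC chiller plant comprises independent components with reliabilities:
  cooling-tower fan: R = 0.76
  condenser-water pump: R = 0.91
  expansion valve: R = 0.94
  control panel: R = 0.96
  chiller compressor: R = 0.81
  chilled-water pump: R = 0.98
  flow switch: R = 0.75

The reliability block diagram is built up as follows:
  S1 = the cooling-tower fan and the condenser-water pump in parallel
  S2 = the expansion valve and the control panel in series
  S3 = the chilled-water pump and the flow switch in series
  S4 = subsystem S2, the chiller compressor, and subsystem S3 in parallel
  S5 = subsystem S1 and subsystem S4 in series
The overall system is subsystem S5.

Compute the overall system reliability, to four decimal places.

0.9736

Parallel (cooling-tower fan and condenser-water pump): 1 − (1 − 0.760000)(1 − 0.910000) = 0.978400
Series (expansion valve and control panel): 0.940000 × 0.960000 = 0.902400
Series (chilled-water pump and flow switch): 0.980000 × 0.750000 = 0.735000
Parallel ([0.902400], chiller compressor, and [0.735000]): 1 − (1 − 0.902400)(1 − 0.810000)(1 − 0.735000) = 0.995086
Series ([0.978400] and [0.995086]): 0.978400 × 0.995086 = 0.9736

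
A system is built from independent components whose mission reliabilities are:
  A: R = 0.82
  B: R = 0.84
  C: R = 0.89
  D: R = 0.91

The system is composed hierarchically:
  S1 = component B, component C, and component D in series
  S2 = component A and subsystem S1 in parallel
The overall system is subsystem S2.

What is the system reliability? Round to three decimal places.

Series (B, C, and D): 0.84000 × 0.89000 × 0.91000 = 0.68032
Parallel (A and [0.68032]): 1 − (1 − 0.82000)(1 − 0.68032) = 0.942

0.942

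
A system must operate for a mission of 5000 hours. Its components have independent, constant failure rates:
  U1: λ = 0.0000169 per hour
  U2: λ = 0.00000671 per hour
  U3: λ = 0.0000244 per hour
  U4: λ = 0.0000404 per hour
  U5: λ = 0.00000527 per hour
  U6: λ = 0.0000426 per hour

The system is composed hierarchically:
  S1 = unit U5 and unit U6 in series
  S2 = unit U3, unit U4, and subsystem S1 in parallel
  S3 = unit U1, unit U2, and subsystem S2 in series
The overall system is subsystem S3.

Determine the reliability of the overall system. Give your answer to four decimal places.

R(U1) = exp(−0.0000169 × 5000) = 0.918972
R(U2) = exp(−0.00000671 × 5000) = 0.967007
R(U3) = exp(−0.0000244 × 5000) = 0.885148
R(U4) = exp(−0.0000404 × 5000) = 0.817095
R(U5) = exp(−0.00000527 × 5000) = 0.973994
R(U6) = exp(−0.0000426 × 5000) = 0.808156
Series (U5 and U6): 0.973994 × 0.808156 = 0.787139
Parallel (U3, U4, and [0.787139]): 1 − (1 − 0.885148)(1 − 0.817095)(1 − 0.787139) = 0.995528
Series (U1, U2, and [0.995528]): 0.918972 × 0.967007 × 0.995528 = 0.8847

0.8847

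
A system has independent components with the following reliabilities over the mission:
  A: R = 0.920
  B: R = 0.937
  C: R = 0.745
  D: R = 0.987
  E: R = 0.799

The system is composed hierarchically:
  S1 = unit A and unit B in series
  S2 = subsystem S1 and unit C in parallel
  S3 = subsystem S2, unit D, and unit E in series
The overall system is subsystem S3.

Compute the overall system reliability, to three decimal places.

Series (A and B): 0.92000 × 0.93700 = 0.86204
Parallel ([0.86204] and C): 1 − (1 − 0.86204)(1 − 0.74500) = 0.96482
Series ([0.96482], D, and E): 0.96482 × 0.98700 × 0.79900 = 0.761

0.761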